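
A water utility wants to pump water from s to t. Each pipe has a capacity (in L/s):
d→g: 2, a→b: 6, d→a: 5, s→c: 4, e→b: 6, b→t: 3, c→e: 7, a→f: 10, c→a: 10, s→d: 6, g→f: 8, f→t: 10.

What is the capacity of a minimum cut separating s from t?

Max flow = 10 (via 4 augmenting paths).
In the residual at optimum, the set reachable from s is {s}.
Cut edges: s→c (cap 4), s→d (cap 6). Sum = 10.

10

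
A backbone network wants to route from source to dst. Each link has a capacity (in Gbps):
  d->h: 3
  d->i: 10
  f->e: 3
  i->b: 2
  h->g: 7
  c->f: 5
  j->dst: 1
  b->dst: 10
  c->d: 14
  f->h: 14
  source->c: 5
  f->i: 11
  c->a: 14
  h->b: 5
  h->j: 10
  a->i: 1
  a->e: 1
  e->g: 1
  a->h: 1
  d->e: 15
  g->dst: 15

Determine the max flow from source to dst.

5

Augment source->c->d->h->g->dst: bottleneck 3. Total 3.
Augment source->c->d->i->b->dst: bottleneck 2. Total 5.
No augmenting path remains in the residual graph.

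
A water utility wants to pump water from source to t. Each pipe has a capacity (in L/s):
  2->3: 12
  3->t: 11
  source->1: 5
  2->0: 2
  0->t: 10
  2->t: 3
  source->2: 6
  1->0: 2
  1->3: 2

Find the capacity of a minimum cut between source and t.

10

Max flow = 10 (via 5 augmenting paths).
In the residual at optimum, the set reachable from source is {1, source}.
Cut edges: source->2 (cap 6), 1->0 (cap 2), 1->3 (cap 2). Sum = 10.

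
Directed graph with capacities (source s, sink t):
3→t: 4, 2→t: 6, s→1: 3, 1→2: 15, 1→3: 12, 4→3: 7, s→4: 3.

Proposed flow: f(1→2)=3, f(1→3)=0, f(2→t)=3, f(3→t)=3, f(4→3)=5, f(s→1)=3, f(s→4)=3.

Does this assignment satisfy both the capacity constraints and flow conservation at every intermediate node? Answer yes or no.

Conservation fails at 4: inflow 3 ≠ outflow 5.

No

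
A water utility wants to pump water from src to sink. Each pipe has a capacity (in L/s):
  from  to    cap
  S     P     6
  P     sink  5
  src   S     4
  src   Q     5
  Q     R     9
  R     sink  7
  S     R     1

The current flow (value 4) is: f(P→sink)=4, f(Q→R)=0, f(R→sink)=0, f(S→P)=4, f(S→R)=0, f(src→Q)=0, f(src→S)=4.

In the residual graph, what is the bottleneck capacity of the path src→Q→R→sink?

5

Residual capacities along the path: src→Q: 5, Q→R: 9, R→sink: 7.
Minimum is 5.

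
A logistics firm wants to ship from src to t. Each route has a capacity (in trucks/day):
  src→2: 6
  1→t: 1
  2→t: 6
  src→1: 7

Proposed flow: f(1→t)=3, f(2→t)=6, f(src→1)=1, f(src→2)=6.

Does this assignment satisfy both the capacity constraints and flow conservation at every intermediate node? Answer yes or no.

No

Capacity violated on 1→t: flow 3 > capacity 1.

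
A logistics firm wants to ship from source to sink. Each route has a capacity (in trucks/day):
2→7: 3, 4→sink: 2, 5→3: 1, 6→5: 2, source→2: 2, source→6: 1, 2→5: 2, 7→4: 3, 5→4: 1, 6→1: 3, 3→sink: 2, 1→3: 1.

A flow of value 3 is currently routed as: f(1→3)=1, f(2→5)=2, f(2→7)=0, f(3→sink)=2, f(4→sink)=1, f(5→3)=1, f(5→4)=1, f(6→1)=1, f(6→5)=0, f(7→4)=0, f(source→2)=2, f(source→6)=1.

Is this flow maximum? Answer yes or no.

Residual reachable from source: {source}; sink is not reachable.
Saturated cut: source→6, source→2 with total capacity 3 = current flow value. Flow is maximum.

Yes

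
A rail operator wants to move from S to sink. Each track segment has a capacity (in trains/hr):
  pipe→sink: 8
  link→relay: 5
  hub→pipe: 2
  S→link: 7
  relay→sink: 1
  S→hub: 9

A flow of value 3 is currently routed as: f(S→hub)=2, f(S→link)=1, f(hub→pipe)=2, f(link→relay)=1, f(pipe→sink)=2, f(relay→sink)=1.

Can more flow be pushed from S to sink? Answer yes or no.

No

Residual reachable from S: {S, hub, link, relay}; sink is not reachable.
Saturated cut: hub→pipe, relay→sink with total capacity 3 = current flow value. Flow is maximum.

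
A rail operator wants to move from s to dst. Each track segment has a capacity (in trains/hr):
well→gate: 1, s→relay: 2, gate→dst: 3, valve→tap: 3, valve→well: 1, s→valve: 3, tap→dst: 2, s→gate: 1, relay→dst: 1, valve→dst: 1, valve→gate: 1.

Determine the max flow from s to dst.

5

Augment s→valve→dst: bottleneck 1. Total 1.
Augment s→gate→dst: bottleneck 1. Total 2.
Augment s→relay→dst: bottleneck 1. Total 3.
Augment s→valve→tap→dst: bottleneck 2. Total 5.
No augmenting path remains in the residual graph.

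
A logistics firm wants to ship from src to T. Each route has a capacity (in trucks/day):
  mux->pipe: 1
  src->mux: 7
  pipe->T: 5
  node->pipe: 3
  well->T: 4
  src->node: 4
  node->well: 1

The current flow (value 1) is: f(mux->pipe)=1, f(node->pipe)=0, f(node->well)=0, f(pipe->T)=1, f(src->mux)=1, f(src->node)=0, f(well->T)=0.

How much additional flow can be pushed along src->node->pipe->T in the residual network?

Residual capacities along the path: src->node: 4, node->pipe: 3, pipe->T: 4.
Minimum is 3.

3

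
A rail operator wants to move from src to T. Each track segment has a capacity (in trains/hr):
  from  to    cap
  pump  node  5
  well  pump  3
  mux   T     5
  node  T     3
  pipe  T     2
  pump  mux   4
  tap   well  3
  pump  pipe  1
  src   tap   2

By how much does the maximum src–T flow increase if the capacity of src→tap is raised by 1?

1

Original max flow = 2.
After raising cap(src→tap), augmenting paths through that edge carry 1 more unit.
New max flow = 3. Increase = 1.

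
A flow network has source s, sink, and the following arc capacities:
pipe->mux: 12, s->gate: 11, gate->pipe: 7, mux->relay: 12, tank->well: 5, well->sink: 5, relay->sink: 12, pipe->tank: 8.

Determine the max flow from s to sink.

7

Augment s->gate->pipe->mux->relay->sink: bottleneck 7. Total 7.
No augmenting path remains in the residual graph.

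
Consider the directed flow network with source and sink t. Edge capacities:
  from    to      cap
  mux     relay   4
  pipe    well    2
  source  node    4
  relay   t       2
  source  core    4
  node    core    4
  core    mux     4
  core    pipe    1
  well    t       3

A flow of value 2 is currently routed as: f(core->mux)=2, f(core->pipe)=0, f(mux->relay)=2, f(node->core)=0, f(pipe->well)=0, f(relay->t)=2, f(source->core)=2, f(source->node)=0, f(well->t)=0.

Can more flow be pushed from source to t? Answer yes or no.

Residual path source->core->pipe->well->t has bottleneck 1 > 0.
Pushing 1 along it raises the flow to 3, so the given flow is not maximum.

Yes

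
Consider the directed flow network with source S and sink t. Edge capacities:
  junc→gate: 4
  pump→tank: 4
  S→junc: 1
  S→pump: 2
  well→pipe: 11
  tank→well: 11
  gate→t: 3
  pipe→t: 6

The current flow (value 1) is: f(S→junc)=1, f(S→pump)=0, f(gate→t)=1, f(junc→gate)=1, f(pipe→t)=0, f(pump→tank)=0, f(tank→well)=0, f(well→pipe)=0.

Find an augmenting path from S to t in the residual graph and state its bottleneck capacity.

Residual along S→pump→tank→well→pipe→t: S→pump: 2, pump→tank: 4, tank→well: 11, well→pipe: 11, pipe→t: 6.
Bottleneck = min = 2.

S→pump→tank→well→pipe→t, bottleneck 2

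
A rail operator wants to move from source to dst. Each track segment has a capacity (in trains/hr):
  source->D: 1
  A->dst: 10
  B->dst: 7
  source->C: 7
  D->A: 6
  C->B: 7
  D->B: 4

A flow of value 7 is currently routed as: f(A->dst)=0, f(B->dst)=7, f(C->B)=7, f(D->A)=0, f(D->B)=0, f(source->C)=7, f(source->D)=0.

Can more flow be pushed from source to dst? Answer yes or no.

Residual path source->D->A->dst has bottleneck 1 > 0.
Pushing 1 along it raises the flow to 8, so the given flow is not maximum.

Yes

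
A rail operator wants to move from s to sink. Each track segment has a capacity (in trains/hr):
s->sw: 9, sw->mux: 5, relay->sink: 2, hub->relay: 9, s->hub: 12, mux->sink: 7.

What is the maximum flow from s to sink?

Augment s->hub->relay->sink: bottleneck 2. Total 2.
Augment s->sw->mux->sink: bottleneck 5. Total 7.
No augmenting path remains in the residual graph.

7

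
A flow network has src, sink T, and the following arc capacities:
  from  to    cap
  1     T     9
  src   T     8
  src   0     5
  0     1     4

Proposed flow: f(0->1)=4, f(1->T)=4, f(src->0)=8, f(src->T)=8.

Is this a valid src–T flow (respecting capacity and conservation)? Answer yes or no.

No

Capacity violated on src->0: flow 8 > capacity 5.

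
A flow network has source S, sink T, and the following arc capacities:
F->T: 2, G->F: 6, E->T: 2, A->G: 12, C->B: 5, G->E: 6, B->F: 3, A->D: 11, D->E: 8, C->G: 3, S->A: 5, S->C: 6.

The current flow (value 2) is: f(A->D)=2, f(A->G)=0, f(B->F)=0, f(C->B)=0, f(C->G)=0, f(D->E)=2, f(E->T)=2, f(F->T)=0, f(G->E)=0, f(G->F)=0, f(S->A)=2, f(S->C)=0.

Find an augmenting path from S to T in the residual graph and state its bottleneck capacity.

Residual along S->A->G->F->T: S->A: 3, A->G: 12, G->F: 6, F->T: 2.
Bottleneck = min = 2.

S->A->G->F->T, bottleneck 2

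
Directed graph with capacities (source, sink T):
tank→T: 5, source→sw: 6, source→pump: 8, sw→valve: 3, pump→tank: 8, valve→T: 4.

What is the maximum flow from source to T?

8

Augment source→pump→tank→T: bottleneck 5. Total 5.
Augment source→sw→valve→T: bottleneck 3. Total 8.
No augmenting path remains in the residual graph.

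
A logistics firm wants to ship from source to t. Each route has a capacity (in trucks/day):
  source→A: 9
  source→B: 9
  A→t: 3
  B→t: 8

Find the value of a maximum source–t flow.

11

Augment source→B→t: bottleneck 8. Total 8.
Augment source→A→t: bottleneck 3. Total 11.
No augmenting path remains in the residual graph.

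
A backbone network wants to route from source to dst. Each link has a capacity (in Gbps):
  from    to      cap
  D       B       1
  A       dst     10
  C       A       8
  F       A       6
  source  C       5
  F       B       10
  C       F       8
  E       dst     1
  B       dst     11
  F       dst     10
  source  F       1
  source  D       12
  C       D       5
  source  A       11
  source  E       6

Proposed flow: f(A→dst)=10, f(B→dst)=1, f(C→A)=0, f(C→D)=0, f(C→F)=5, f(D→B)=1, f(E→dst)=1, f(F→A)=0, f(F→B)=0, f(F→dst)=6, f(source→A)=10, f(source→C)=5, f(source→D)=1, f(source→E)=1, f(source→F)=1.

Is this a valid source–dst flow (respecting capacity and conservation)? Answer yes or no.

Every edge has 0 ≤ f(e) ≤ cap(e).
At each intermediate node, inflow equals outflow.

Yes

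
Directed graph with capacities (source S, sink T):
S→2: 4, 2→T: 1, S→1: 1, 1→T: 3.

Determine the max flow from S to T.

Augment S→2→T: bottleneck 1. Total 1.
Augment S→1→T: bottleneck 1. Total 2.
No augmenting path remains in the residual graph.

2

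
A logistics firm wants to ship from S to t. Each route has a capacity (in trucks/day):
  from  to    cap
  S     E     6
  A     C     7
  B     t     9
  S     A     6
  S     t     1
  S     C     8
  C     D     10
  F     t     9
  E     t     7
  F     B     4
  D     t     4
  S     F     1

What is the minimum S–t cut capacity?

12

Max flow = 12 (via 4 augmenting paths).
In the residual at optimum, the set reachable from S is {A, C, D, S}.
Cut edges: S→E (cap 6), S→F (cap 1), S→t (cap 1), D→t (cap 4). Sum = 12.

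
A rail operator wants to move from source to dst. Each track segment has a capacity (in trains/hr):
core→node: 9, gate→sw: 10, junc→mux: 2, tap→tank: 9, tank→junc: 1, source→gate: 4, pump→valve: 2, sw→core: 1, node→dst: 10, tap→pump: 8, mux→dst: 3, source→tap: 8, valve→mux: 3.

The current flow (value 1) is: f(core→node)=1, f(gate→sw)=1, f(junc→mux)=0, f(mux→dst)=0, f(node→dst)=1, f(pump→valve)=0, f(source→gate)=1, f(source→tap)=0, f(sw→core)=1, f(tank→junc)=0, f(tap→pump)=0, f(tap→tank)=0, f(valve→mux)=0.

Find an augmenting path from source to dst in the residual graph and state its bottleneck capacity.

Residual along source→tap→pump→valve→mux→dst: source→tap: 8, tap→pump: 8, pump→valve: 2, valve→mux: 3, mux→dst: 3.
Bottleneck = min = 2.

source→tap→pump→valve→mux→dst, bottleneck 2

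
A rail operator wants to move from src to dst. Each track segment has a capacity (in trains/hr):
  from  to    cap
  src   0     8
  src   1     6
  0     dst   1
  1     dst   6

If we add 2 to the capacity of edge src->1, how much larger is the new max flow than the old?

0

Original max flow = 7.
Even with extra capacity on src->1, another cut of capacity 7 remains binding.
New max flow = 7. Increase = 0.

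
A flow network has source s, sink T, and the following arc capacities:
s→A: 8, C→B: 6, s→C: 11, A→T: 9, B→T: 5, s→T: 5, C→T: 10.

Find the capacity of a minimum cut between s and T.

Max flow = 24 (via 4 augmenting paths).
In the residual at optimum, the set reachable from s is {s}.
Cut edges: s→C (cap 11), s→A (cap 8), s→T (cap 5). Sum = 24.

24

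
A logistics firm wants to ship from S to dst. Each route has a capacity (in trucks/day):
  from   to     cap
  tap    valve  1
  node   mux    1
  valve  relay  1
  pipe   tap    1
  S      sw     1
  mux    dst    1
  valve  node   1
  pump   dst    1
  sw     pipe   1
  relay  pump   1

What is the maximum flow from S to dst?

1

Augment S→sw→pipe→tap→valve→node→mux→dst: bottleneck 1. Total 1.
No augmenting path remains in the residual graph.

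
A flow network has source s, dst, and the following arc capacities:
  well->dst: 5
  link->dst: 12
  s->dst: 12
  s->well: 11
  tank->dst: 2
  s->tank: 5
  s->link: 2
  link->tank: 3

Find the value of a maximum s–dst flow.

Augment s->dst: bottleneck 12. Total 12.
Augment s->link->dst: bottleneck 2. Total 14.
Augment s->well->dst: bottleneck 5. Total 19.
Augment s->tank->dst: bottleneck 2. Total 21.
No augmenting path remains in the residual graph.

21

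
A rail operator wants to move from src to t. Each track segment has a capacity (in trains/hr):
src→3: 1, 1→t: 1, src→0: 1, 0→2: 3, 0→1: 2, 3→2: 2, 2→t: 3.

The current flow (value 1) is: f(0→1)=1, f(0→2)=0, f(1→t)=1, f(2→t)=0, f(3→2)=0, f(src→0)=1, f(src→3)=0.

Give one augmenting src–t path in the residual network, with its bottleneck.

Residual along src→3→2→t: src→3: 1, 3→2: 2, 2→t: 3.
Bottleneck = min = 1.

src→3→2→t, bottleneck 1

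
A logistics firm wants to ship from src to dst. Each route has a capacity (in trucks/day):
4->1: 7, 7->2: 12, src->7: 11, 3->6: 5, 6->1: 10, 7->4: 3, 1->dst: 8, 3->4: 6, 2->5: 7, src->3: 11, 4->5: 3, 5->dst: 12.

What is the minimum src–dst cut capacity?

Max flow = 18 (via 4 augmenting paths).
In the residual at optimum, the set reachable from src is {1, 2, 3, 4, 6, 7, src}.
Cut edges: 2->5 (cap 7), 4->5 (cap 3), 1->dst (cap 8). Sum = 18.

18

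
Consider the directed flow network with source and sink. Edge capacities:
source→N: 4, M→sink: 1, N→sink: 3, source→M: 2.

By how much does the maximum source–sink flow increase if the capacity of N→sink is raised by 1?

Original max flow = 4.
After raising cap(N→sink), augmenting paths through that edge carry 1 more unit.
New max flow = 5. Increase = 1.

1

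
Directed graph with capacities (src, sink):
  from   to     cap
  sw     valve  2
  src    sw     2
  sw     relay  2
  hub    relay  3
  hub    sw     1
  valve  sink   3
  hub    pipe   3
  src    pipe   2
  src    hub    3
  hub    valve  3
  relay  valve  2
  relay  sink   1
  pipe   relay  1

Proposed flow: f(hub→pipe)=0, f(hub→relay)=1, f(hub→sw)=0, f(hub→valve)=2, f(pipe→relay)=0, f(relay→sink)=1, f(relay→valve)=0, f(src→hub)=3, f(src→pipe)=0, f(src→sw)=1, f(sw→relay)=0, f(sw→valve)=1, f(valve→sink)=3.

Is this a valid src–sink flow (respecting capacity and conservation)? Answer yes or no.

Yes

Every edge has 0 ≤ f(e) ≤ cap(e).
At each intermediate node, inflow equals outflow.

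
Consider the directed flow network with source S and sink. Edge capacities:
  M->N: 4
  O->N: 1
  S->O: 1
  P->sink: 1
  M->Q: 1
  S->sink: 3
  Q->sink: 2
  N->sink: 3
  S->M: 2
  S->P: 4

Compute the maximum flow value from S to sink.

7

Augment S->sink: bottleneck 3. Total 3.
Augment S->P->sink: bottleneck 1. Total 4.
Augment S->M->Q->sink: bottleneck 1. Total 5.
Augment S->M->N->sink: bottleneck 1. Total 6.
Augment S->O->N->sink: bottleneck 1. Total 7.
No augmenting path remains in the residual graph.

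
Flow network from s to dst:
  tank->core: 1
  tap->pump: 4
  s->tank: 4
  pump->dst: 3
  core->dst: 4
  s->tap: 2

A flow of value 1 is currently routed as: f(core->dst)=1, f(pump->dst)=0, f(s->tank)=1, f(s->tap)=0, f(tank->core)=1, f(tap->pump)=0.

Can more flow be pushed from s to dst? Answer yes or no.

Residual path s->tap->pump->dst has bottleneck 2 > 0.
Pushing 2 along it raises the flow to 3, so the given flow is not maximum.

Yes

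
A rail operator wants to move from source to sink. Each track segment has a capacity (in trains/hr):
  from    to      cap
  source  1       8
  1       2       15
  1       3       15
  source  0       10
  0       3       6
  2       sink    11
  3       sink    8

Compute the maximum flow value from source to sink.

Augment source→1→2→sink: bottleneck 8. Total 8.
Augment source→0→3→sink: bottleneck 6. Total 14.
No augmenting path remains in the residual graph.

14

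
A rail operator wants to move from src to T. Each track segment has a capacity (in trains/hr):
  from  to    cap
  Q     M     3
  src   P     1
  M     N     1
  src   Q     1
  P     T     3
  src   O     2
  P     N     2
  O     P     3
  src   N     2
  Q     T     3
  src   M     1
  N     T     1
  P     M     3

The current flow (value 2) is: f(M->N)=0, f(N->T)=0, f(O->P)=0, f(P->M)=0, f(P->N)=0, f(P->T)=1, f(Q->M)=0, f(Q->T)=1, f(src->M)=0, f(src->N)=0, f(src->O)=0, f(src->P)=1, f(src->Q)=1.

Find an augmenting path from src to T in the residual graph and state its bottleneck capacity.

Residual along src->N->T: src->N: 2, N->T: 1.
Bottleneck = min = 1.

src->N->T, bottleneck 1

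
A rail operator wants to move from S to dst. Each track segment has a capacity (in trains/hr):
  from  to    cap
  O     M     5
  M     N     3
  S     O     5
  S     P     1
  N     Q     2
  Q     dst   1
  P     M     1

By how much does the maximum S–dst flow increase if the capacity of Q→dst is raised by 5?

Original max flow = 1.
After raising cap(Q→dst), augmenting paths through that edge carry 1 more unit.
New max flow = 2. Increase = 1.

1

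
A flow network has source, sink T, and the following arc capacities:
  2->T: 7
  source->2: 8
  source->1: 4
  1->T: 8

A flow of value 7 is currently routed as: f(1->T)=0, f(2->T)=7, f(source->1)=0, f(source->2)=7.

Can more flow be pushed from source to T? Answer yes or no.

Yes

Residual path source->1->T has bottleneck 4 > 0.
Pushing 4 along it raises the flow to 11, so the given flow is not maximum.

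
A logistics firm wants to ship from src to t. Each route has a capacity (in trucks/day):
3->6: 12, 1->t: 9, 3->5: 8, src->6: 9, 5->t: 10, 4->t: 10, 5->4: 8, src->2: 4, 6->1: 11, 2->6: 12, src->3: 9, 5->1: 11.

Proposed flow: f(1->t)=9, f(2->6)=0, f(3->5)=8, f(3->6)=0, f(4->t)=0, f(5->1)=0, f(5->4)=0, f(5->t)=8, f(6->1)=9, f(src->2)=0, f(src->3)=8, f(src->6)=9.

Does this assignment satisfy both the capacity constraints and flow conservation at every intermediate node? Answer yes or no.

Every edge has 0 ≤ f(e) ≤ cap(e).
At each intermediate node, inflow equals outflow.

Yes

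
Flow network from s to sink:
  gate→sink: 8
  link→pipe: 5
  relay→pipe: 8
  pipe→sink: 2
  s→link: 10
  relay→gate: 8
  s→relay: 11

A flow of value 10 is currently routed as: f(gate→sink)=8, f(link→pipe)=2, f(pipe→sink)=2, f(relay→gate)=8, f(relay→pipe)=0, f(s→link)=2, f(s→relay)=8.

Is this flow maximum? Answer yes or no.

Yes

Residual reachable from s: {link, pipe, relay, s}; sink is not reachable.
Saturated cut: relay→gate, pipe→sink with total capacity 10 = current flow value. Flow is maximum.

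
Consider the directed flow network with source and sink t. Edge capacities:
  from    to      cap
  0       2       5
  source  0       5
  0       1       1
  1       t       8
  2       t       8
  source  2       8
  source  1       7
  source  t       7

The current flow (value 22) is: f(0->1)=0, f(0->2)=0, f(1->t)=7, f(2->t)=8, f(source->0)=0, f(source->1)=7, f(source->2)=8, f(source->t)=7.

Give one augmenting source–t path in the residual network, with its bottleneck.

Residual along source->0->1->t: source->0: 5, 0->1: 1, 1->t: 1.
Bottleneck = min = 1.

source->0->1->t, bottleneck 1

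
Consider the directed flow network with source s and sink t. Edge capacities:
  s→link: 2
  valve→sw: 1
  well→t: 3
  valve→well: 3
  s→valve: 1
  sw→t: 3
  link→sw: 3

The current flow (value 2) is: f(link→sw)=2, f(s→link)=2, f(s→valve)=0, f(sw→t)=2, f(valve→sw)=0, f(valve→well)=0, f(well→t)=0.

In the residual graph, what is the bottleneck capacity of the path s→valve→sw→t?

1

Residual capacities along the path: s→valve: 1, valve→sw: 1, sw→t: 1.
Minimum is 1.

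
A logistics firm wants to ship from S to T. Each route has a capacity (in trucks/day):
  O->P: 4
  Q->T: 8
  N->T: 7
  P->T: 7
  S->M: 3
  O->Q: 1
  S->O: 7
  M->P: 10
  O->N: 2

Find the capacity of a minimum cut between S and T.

10

Max flow = 10 (via 4 augmenting paths).
In the residual at optimum, the set reachable from S is {S}.
Cut edges: S->O (cap 7), S->M (cap 3). Sum = 10.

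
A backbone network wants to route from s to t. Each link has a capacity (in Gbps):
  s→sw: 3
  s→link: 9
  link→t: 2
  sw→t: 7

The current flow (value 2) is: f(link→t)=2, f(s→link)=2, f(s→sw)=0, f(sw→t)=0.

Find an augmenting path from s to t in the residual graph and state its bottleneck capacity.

s→sw→t, bottleneck 3

Residual along s→sw→t: s→sw: 3, sw→t: 7.
Bottleneck = min = 3.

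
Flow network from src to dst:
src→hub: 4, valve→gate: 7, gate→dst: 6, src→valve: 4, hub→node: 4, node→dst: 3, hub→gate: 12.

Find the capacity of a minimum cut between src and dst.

Max flow = 8 (via 3 augmenting paths).
In the residual at optimum, the set reachable from src is {src}.
Cut edges: src→hub (cap 4), src→valve (cap 4). Sum = 8.

8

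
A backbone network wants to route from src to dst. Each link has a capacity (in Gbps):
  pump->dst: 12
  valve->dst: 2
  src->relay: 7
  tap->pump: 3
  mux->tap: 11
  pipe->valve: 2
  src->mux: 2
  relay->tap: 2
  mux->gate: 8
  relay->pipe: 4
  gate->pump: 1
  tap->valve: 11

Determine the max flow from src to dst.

Augment src->relay->pipe->valve->dst: bottleneck 2. Total 2.
Augment src->relay->tap->pump->dst: bottleneck 2. Total 4.
Augment src->mux->tap->pump->dst: bottleneck 1. Total 5.
Augment src->mux->gate->pump->dst: bottleneck 1. Total 6.
No augmenting path remains in the residual graph.

6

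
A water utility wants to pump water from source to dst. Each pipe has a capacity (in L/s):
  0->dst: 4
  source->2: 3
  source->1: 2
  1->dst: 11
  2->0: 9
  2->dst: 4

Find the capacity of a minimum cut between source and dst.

5

Max flow = 5 (via 2 augmenting paths).
In the residual at optimum, the set reachable from source is {source}.
Cut edges: source->2 (cap 3), source->1 (cap 2). Sum = 5.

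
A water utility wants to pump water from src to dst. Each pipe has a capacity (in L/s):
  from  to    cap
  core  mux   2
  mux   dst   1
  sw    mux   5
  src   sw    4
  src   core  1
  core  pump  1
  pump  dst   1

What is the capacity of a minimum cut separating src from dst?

Max flow = 2 (via 2 augmenting paths).
In the residual at optimum, the set reachable from src is {mux, src, sw}.
Cut edges: src→core (cap 1), mux→dst (cap 1). Sum = 2.

2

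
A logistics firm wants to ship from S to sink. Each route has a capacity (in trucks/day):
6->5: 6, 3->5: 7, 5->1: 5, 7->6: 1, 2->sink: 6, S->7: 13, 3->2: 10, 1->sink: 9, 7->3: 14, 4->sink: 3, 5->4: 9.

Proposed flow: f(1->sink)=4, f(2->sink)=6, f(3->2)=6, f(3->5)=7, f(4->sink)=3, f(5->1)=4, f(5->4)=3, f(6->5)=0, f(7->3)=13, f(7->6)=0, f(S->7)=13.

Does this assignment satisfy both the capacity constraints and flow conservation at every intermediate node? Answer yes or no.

Yes

Every edge has 0 ≤ f(e) ≤ cap(e).
At each intermediate node, inflow equals outflow.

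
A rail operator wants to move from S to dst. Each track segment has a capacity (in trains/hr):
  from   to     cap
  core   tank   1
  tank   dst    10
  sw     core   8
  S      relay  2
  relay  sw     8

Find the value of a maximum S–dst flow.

Augment S→relay→sw→core→tank→dst: bottleneck 1. Total 1.
No augmenting path remains in the residual graph.

1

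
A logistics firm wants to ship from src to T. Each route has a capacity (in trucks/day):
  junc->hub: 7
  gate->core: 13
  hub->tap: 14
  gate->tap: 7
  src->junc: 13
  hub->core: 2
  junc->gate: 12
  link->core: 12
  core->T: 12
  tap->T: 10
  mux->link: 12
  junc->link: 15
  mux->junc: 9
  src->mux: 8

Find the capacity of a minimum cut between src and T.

Max flow = 21 (via 5 augmenting paths).
In the residual at optimum, the set reachable from src is {src}.
Cut edges: src->mux (cap 8), src->junc (cap 13). Sum = 21.

21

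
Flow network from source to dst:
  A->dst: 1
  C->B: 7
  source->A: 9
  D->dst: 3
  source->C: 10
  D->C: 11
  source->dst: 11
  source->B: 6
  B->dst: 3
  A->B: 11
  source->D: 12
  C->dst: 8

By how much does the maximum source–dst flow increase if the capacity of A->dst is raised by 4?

Original max flow = 26.
After raising cap(A->dst), augmenting paths through that edge carry 4 more units.
New max flow = 30. Increase = 4.

4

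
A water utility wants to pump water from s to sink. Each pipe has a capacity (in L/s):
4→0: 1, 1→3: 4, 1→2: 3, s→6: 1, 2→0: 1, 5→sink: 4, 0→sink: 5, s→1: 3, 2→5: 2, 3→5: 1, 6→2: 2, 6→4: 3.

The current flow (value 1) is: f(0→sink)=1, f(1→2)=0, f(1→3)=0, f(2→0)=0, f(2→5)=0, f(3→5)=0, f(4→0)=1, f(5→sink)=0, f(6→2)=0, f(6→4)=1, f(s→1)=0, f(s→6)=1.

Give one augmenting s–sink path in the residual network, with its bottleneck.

Residual along s→1→2→0→sink: s→1: 3, 1→2: 3, 2→0: 1, 0→sink: 4.
Bottleneck = min = 1.

s→1→2→0→sink, bottleneck 1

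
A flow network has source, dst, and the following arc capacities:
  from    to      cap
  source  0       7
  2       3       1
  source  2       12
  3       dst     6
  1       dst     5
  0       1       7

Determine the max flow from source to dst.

Augment source->2->3->dst: bottleneck 1. Total 1.
Augment source->0->1->dst: bottleneck 5. Total 6.
No augmenting path remains in the residual graph.

6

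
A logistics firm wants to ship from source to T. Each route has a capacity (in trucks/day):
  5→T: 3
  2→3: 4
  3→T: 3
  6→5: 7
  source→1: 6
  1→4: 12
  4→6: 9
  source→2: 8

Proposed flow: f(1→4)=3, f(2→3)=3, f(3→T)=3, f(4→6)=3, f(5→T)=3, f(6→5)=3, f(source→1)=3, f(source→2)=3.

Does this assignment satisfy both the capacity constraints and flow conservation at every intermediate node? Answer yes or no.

Every edge has 0 ≤ f(e) ≤ cap(e).
At each intermediate node, inflow equals outflow.

Yes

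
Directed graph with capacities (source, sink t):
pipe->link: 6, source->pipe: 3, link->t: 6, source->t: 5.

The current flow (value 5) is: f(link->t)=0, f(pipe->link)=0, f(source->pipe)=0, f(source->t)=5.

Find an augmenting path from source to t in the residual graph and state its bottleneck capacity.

source->pipe->link->t, bottleneck 3

Residual along source->pipe->link->t: source->pipe: 3, pipe->link: 6, link->t: 6.
Bottleneck = min = 3.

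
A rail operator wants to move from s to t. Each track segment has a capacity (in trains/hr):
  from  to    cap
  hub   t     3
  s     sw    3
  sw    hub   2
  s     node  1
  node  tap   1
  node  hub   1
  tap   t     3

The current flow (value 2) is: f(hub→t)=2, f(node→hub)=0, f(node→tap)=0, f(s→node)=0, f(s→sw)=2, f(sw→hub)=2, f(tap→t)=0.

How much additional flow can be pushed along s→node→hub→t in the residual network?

Residual capacities along the path: s→node: 1, node→hub: 1, hub→t: 1.
Minimum is 1.

1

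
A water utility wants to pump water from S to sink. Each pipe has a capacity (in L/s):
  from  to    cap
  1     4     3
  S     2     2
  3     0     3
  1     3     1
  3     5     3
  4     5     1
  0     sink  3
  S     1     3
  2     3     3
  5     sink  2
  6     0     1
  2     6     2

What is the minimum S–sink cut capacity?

Max flow = 4 (via 3 augmenting paths).
In the residual at optimum, the set reachable from S is {1, 4, S}.
Cut edges: S->2 (cap 2), 1->3 (cap 1), 4->5 (cap 1). Sum = 4.

4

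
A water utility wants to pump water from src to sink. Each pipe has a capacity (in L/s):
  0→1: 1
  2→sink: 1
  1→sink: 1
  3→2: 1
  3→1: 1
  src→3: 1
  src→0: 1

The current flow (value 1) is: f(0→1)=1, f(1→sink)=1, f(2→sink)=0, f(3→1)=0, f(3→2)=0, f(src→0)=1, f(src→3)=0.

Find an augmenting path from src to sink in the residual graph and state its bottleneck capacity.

Residual along src→3→2→sink: src→3: 1, 3→2: 1, 2→sink: 1.
Bottleneck = min = 1.

src→3→2→sink, bottleneck 1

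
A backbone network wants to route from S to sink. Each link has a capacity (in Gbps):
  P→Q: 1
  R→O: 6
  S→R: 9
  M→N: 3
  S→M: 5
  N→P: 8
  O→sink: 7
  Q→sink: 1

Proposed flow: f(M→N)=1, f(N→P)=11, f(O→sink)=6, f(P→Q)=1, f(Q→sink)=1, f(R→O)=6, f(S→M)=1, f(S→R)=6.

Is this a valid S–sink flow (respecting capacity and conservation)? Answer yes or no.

Capacity violated on N→P: flow 11 > capacity 8.

No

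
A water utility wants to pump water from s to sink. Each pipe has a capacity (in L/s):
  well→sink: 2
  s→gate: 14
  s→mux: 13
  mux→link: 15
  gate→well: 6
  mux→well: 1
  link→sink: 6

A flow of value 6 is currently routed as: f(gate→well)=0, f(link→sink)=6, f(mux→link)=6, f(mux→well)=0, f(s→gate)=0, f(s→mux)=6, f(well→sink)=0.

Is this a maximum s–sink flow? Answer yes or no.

Residual path s→mux→well→sink has bottleneck 1 > 0.
Pushing 1 along it raises the flow to 7, so the given flow is not maximum.

No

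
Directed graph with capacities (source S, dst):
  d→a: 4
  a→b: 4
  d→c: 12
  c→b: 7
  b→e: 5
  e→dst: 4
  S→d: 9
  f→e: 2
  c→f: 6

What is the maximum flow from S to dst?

4

Augment S→d→c→f→e→dst: bottleneck 2. Total 2.
Augment S→d→c→b→e→dst: bottleneck 2. Total 4.
No augmenting path remains in the residual graph.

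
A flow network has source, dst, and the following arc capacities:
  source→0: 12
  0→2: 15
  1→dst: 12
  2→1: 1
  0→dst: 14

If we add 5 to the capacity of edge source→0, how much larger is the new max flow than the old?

3

Original max flow = 12.
After raising cap(source→0), augmenting paths through that edge carry 3 more units.
New max flow = 15. Increase = 3.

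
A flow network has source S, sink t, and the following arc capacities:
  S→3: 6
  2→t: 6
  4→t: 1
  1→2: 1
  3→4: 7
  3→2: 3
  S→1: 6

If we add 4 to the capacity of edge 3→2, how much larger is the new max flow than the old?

2

Original max flow = 5.
After raising cap(3→2), augmenting paths through that edge carry 2 more units.
New max flow = 7. Increase = 2.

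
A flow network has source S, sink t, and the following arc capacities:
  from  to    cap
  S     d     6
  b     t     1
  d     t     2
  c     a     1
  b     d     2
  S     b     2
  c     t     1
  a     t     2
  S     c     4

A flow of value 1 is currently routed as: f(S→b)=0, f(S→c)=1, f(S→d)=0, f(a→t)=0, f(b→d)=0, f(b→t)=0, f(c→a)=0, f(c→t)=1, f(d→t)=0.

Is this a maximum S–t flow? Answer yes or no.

No

Residual path S→b→t has bottleneck 1 > 0.
Pushing 1 along it raises the flow to 2, so the given flow is not maximum.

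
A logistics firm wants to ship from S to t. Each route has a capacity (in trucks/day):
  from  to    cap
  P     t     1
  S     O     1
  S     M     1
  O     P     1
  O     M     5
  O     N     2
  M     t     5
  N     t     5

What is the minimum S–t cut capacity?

Max flow = 2 (via 2 augmenting paths).
In the residual at optimum, the set reachable from S is {S}.
Cut edges: S->O (cap 1), S->M (cap 1). Sum = 2.

2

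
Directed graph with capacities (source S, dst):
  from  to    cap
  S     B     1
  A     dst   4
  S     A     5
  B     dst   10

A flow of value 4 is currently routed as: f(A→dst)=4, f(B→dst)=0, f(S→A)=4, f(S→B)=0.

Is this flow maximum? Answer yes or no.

Residual path S→B→dst has bottleneck 1 > 0.
Pushing 1 along it raises the flow to 5, so the given flow is not maximum.

No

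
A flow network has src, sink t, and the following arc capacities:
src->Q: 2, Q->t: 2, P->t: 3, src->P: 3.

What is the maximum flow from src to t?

5

Augment src->Q->t: bottleneck 2. Total 2.
Augment src->P->t: bottleneck 3. Total 5.
No augmenting path remains in the residual graph.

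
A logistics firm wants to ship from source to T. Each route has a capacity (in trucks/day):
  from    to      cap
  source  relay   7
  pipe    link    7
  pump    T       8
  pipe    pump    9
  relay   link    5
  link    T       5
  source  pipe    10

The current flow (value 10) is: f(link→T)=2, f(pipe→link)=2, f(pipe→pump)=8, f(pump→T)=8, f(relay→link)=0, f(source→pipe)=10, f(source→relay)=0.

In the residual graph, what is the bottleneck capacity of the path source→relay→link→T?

3

Residual capacities along the path: source→relay: 7, relay→link: 5, link→T: 3.
Minimum is 3.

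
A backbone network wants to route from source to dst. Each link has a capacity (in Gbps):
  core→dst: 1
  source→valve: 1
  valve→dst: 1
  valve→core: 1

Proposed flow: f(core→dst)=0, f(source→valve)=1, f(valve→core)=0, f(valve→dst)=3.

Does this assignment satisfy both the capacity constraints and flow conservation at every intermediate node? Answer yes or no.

No

Capacity violated on valve→dst: flow 3 > capacity 1.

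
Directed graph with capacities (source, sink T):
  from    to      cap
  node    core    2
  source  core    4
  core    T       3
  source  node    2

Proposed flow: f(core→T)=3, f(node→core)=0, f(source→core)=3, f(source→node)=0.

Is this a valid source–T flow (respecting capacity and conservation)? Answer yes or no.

Every edge has 0 ≤ f(e) ≤ cap(e).
At each intermediate node, inflow equals outflow.

Yes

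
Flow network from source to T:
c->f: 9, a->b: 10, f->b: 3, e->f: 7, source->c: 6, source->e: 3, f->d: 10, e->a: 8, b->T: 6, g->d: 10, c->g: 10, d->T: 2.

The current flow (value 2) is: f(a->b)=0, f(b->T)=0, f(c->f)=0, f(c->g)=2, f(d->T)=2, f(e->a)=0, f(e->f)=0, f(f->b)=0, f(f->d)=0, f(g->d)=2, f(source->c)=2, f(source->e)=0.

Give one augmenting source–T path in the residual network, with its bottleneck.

source->c->f->b->T, bottleneck 3

Residual along source->c->f->b->T: source->c: 4, c->f: 9, f->b: 3, b->T: 6.
Bottleneck = min = 3.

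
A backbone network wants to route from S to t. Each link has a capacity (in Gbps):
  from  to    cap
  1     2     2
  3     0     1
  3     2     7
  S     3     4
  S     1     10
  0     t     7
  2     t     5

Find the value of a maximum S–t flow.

6

Augment S->1->2->t: bottleneck 2. Total 2.
Augment S->3->2->t: bottleneck 3. Total 5.
Augment S->3->0->t: bottleneck 1. Total 6.
No augmenting path remains in the residual graph.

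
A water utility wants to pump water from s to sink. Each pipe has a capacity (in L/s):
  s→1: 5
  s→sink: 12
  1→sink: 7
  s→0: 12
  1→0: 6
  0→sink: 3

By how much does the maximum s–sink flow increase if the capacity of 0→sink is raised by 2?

2

Original max flow = 20.
After raising cap(0→sink), augmenting paths through that edge carry 2 more units.
New max flow = 22. Increase = 2.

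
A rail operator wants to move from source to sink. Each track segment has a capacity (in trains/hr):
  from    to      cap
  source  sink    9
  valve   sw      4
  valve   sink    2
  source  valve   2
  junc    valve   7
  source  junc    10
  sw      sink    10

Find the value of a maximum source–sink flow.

Augment source->sink: bottleneck 9. Total 9.
Augment source->valve->sink: bottleneck 2. Total 11.
Augment source->junc->valve->sw->sink: bottleneck 4. Total 15.
No augmenting path remains in the residual graph.

15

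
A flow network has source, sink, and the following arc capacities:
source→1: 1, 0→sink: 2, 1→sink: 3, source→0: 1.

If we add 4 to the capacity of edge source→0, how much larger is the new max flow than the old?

Original max flow = 2.
After raising cap(source→0), augmenting paths through that edge carry 1 more unit.
New max flow = 3. Increase = 1.

1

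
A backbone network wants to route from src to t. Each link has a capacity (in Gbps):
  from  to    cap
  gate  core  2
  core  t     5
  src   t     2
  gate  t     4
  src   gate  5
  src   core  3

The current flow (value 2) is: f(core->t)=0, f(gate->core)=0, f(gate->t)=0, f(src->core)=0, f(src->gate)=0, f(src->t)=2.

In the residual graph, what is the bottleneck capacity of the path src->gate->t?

4

Residual capacities along the path: src->gate: 5, gate->t: 4.
Minimum is 4.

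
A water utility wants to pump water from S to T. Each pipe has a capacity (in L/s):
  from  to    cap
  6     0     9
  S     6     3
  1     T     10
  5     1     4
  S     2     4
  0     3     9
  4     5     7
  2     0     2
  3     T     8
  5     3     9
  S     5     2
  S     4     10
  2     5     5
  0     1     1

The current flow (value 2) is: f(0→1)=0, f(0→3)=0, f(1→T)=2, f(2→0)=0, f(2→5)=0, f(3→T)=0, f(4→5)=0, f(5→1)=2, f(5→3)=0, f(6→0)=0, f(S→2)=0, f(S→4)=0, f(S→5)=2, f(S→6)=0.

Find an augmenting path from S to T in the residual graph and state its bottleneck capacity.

S→6→0→3→T, bottleneck 3

Residual along S→6→0→3→T: S→6: 3, 6→0: 9, 0→3: 9, 3→T: 8.
Bottleneck = min = 3.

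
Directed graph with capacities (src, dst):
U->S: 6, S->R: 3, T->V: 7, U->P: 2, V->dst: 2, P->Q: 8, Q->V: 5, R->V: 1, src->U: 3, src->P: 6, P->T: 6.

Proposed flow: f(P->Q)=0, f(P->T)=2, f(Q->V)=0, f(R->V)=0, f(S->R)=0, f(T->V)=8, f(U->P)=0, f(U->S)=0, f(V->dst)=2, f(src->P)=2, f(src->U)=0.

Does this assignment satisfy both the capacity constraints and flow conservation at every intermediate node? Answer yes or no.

No

Capacity violated on T->V: flow 8 > capacity 7.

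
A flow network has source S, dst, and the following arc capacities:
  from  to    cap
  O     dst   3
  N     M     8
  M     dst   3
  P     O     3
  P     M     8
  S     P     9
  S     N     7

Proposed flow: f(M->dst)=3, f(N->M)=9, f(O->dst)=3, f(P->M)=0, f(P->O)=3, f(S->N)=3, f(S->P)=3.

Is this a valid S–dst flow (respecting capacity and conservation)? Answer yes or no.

Capacity violated on N->M: flow 9 > capacity 8.

No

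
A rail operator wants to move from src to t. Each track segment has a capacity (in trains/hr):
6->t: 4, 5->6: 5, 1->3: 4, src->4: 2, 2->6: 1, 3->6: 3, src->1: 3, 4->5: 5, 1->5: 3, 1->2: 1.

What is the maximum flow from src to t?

Augment src->4->5->6->t: bottleneck 2. Total 2.
Augment src->1->2->6->t: bottleneck 1. Total 3.
Augment src->1->3->6->t: bottleneck 1. Total 4.
No augmenting path remains in the residual graph.

4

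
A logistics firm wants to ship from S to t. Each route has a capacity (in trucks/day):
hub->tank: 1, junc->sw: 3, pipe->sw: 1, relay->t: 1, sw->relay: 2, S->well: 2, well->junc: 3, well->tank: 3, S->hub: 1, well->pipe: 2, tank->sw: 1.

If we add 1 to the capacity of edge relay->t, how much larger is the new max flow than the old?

1

Original max flow = 1.
After raising cap(relay->t), augmenting paths through that edge carry 1 more unit.
New max flow = 2. Increase = 1.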